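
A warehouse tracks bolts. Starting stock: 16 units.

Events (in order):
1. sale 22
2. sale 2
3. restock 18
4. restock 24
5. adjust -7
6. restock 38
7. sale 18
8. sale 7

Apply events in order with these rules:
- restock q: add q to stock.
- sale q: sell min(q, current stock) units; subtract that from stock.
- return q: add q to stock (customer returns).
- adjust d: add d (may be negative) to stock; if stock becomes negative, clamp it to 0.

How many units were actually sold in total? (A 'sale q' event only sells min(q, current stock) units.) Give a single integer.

Processing events:
Start: stock = 16
  Event 1 (sale 22): sell min(22,16)=16. stock: 16 - 16 = 0. total_sold = 16
  Event 2 (sale 2): sell min(2,0)=0. stock: 0 - 0 = 0. total_sold = 16
  Event 3 (restock 18): 0 + 18 = 18
  Event 4 (restock 24): 18 + 24 = 42
  Event 5 (adjust -7): 42 + -7 = 35
  Event 6 (restock 38): 35 + 38 = 73
  Event 7 (sale 18): sell min(18,73)=18. stock: 73 - 18 = 55. total_sold = 34
  Event 8 (sale 7): sell min(7,55)=7. stock: 55 - 7 = 48. total_sold = 41
Final: stock = 48, total_sold = 41

Answer: 41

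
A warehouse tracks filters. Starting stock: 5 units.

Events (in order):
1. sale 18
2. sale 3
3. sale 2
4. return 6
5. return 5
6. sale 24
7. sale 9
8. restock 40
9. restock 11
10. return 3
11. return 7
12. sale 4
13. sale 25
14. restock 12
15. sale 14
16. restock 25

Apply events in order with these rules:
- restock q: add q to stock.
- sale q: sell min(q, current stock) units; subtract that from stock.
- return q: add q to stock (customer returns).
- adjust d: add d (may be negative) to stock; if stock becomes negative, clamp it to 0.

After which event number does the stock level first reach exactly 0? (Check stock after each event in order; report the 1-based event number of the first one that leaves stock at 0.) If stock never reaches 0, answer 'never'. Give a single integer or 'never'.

Answer: 1

Derivation:
Processing events:
Start: stock = 5
  Event 1 (sale 18): sell min(18,5)=5. stock: 5 - 5 = 0. total_sold = 5
  Event 2 (sale 3): sell min(3,0)=0. stock: 0 - 0 = 0. total_sold = 5
  Event 3 (sale 2): sell min(2,0)=0. stock: 0 - 0 = 0. total_sold = 5
  Event 4 (return 6): 0 + 6 = 6
  Event 5 (return 5): 6 + 5 = 11
  Event 6 (sale 24): sell min(24,11)=11. stock: 11 - 11 = 0. total_sold = 16
  Event 7 (sale 9): sell min(9,0)=0. stock: 0 - 0 = 0. total_sold = 16
  Event 8 (restock 40): 0 + 40 = 40
  Event 9 (restock 11): 40 + 11 = 51
  Event 10 (return 3): 51 + 3 = 54
  Event 11 (return 7): 54 + 7 = 61
  Event 12 (sale 4): sell min(4,61)=4. stock: 61 - 4 = 57. total_sold = 20
  Event 13 (sale 25): sell min(25,57)=25. stock: 57 - 25 = 32. total_sold = 45
  Event 14 (restock 12): 32 + 12 = 44
  Event 15 (sale 14): sell min(14,44)=14. stock: 44 - 14 = 30. total_sold = 59
  Event 16 (restock 25): 30 + 25 = 55
Final: stock = 55, total_sold = 59

First zero at event 1.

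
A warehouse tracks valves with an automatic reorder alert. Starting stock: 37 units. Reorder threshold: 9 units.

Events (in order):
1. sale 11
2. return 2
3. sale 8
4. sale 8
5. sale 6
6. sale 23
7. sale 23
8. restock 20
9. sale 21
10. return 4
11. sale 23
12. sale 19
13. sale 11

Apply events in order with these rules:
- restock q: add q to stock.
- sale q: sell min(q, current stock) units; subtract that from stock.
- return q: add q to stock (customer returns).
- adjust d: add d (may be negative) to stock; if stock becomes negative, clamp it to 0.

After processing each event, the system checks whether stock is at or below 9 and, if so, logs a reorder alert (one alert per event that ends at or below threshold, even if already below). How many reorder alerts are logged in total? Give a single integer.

Answer: 8

Derivation:
Processing events:
Start: stock = 37
  Event 1 (sale 11): sell min(11,37)=11. stock: 37 - 11 = 26. total_sold = 11
  Event 2 (return 2): 26 + 2 = 28
  Event 3 (sale 8): sell min(8,28)=8. stock: 28 - 8 = 20. total_sold = 19
  Event 4 (sale 8): sell min(8,20)=8. stock: 20 - 8 = 12. total_sold = 27
  Event 5 (sale 6): sell min(6,12)=6. stock: 12 - 6 = 6. total_sold = 33
  Event 6 (sale 23): sell min(23,6)=6. stock: 6 - 6 = 0. total_sold = 39
  Event 7 (sale 23): sell min(23,0)=0. stock: 0 - 0 = 0. total_sold = 39
  Event 8 (restock 20): 0 + 20 = 20
  Event 9 (sale 21): sell min(21,20)=20. stock: 20 - 20 = 0. total_sold = 59
  Event 10 (return 4): 0 + 4 = 4
  Event 11 (sale 23): sell min(23,4)=4. stock: 4 - 4 = 0. total_sold = 63
  Event 12 (sale 19): sell min(19,0)=0. stock: 0 - 0 = 0. total_sold = 63
  Event 13 (sale 11): sell min(11,0)=0. stock: 0 - 0 = 0. total_sold = 63
Final: stock = 0, total_sold = 63

Checking against threshold 9:
  After event 1: stock=26 > 9
  After event 2: stock=28 > 9
  After event 3: stock=20 > 9
  After event 4: stock=12 > 9
  After event 5: stock=6 <= 9 -> ALERT
  After event 6: stock=0 <= 9 -> ALERT
  After event 7: stock=0 <= 9 -> ALERT
  After event 8: stock=20 > 9
  After event 9: stock=0 <= 9 -> ALERT
  After event 10: stock=4 <= 9 -> ALERT
  After event 11: stock=0 <= 9 -> ALERT
  After event 12: stock=0 <= 9 -> ALERT
  After event 13: stock=0 <= 9 -> ALERT
Alert events: [5, 6, 7, 9, 10, 11, 12, 13]. Count = 8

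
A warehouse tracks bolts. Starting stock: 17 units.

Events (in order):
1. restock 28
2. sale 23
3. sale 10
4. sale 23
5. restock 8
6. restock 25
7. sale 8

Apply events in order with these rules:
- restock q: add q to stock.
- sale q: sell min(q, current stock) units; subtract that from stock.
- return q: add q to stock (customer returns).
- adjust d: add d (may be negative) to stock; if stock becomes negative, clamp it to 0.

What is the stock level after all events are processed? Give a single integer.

Answer: 25

Derivation:
Processing events:
Start: stock = 17
  Event 1 (restock 28): 17 + 28 = 45
  Event 2 (sale 23): sell min(23,45)=23. stock: 45 - 23 = 22. total_sold = 23
  Event 3 (sale 10): sell min(10,22)=10. stock: 22 - 10 = 12. total_sold = 33
  Event 4 (sale 23): sell min(23,12)=12. stock: 12 - 12 = 0. total_sold = 45
  Event 5 (restock 8): 0 + 8 = 8
  Event 6 (restock 25): 8 + 25 = 33
  Event 7 (sale 8): sell min(8,33)=8. stock: 33 - 8 = 25. total_sold = 53
Final: stock = 25, total_sold = 53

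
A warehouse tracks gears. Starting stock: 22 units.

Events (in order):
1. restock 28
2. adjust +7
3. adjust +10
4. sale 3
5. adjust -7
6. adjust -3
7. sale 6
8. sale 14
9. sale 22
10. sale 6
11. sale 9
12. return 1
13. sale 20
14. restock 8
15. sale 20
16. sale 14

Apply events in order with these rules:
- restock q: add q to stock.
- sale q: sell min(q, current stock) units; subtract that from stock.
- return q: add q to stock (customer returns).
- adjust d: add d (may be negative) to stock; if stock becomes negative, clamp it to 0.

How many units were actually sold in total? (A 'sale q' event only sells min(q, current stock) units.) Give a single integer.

Processing events:
Start: stock = 22
  Event 1 (restock 28): 22 + 28 = 50
  Event 2 (adjust +7): 50 + 7 = 57
  Event 3 (adjust +10): 57 + 10 = 67
  Event 4 (sale 3): sell min(3,67)=3. stock: 67 - 3 = 64. total_sold = 3
  Event 5 (adjust -7): 64 + -7 = 57
  Event 6 (adjust -3): 57 + -3 = 54
  Event 7 (sale 6): sell min(6,54)=6. stock: 54 - 6 = 48. total_sold = 9
  Event 8 (sale 14): sell min(14,48)=14. stock: 48 - 14 = 34. total_sold = 23
  Event 9 (sale 22): sell min(22,34)=22. stock: 34 - 22 = 12. total_sold = 45
  Event 10 (sale 6): sell min(6,12)=6. stock: 12 - 6 = 6. total_sold = 51
  Event 11 (sale 9): sell min(9,6)=6. stock: 6 - 6 = 0. total_sold = 57
  Event 12 (return 1): 0 + 1 = 1
  Event 13 (sale 20): sell min(20,1)=1. stock: 1 - 1 = 0. total_sold = 58
  Event 14 (restock 8): 0 + 8 = 8
  Event 15 (sale 20): sell min(20,8)=8. stock: 8 - 8 = 0. total_sold = 66
  Event 16 (sale 14): sell min(14,0)=0. stock: 0 - 0 = 0. total_sold = 66
Final: stock = 0, total_sold = 66

Answer: 66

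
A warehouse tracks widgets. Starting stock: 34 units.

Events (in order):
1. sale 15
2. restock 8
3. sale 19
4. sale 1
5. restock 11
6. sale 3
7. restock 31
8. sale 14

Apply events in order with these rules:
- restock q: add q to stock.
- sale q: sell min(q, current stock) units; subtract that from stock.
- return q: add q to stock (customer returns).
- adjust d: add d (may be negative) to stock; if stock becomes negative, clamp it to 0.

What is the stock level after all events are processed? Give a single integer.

Processing events:
Start: stock = 34
  Event 1 (sale 15): sell min(15,34)=15. stock: 34 - 15 = 19. total_sold = 15
  Event 2 (restock 8): 19 + 8 = 27
  Event 3 (sale 19): sell min(19,27)=19. stock: 27 - 19 = 8. total_sold = 34
  Event 4 (sale 1): sell min(1,8)=1. stock: 8 - 1 = 7. total_sold = 35
  Event 5 (restock 11): 7 + 11 = 18
  Event 6 (sale 3): sell min(3,18)=3. stock: 18 - 3 = 15. total_sold = 38
  Event 7 (restock 31): 15 + 31 = 46
  Event 8 (sale 14): sell min(14,46)=14. stock: 46 - 14 = 32. total_sold = 52
Final: stock = 32, total_sold = 52

Answer: 32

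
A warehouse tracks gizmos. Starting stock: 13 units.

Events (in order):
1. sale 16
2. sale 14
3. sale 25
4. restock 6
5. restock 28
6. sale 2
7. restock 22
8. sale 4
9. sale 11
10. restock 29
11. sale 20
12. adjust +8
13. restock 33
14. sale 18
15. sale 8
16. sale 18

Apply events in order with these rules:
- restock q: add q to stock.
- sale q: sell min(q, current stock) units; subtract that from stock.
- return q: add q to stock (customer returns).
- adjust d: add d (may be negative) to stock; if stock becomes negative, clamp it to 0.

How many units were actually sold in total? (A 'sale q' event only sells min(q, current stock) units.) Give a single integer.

Answer: 94

Derivation:
Processing events:
Start: stock = 13
  Event 1 (sale 16): sell min(16,13)=13. stock: 13 - 13 = 0. total_sold = 13
  Event 2 (sale 14): sell min(14,0)=0. stock: 0 - 0 = 0. total_sold = 13
  Event 3 (sale 25): sell min(25,0)=0. stock: 0 - 0 = 0. total_sold = 13
  Event 4 (restock 6): 0 + 6 = 6
  Event 5 (restock 28): 6 + 28 = 34
  Event 6 (sale 2): sell min(2,34)=2. stock: 34 - 2 = 32. total_sold = 15
  Event 7 (restock 22): 32 + 22 = 54
  Event 8 (sale 4): sell min(4,54)=4. stock: 54 - 4 = 50. total_sold = 19
  Event 9 (sale 11): sell min(11,50)=11. stock: 50 - 11 = 39. total_sold = 30
  Event 10 (restock 29): 39 + 29 = 68
  Event 11 (sale 20): sell min(20,68)=20. stock: 68 - 20 = 48. total_sold = 50
  Event 12 (adjust +8): 48 + 8 = 56
  Event 13 (restock 33): 56 + 33 = 89
  Event 14 (sale 18): sell min(18,89)=18. stock: 89 - 18 = 71. total_sold = 68
  Event 15 (sale 8): sell min(8,71)=8. stock: 71 - 8 = 63. total_sold = 76
  Event 16 (sale 18): sell min(18,63)=18. stock: 63 - 18 = 45. total_sold = 94
Final: stock = 45, total_sold = 94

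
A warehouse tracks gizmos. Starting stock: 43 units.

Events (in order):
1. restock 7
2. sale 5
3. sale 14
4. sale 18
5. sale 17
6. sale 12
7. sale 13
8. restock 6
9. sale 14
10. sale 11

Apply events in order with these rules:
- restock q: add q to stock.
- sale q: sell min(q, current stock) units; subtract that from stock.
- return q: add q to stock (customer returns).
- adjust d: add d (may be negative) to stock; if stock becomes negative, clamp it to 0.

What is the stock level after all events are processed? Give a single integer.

Answer: 0

Derivation:
Processing events:
Start: stock = 43
  Event 1 (restock 7): 43 + 7 = 50
  Event 2 (sale 5): sell min(5,50)=5. stock: 50 - 5 = 45. total_sold = 5
  Event 3 (sale 14): sell min(14,45)=14. stock: 45 - 14 = 31. total_sold = 19
  Event 4 (sale 18): sell min(18,31)=18. stock: 31 - 18 = 13. total_sold = 37
  Event 5 (sale 17): sell min(17,13)=13. stock: 13 - 13 = 0. total_sold = 50
  Event 6 (sale 12): sell min(12,0)=0. stock: 0 - 0 = 0. total_sold = 50
  Event 7 (sale 13): sell min(13,0)=0. stock: 0 - 0 = 0. total_sold = 50
  Event 8 (restock 6): 0 + 6 = 6
  Event 9 (sale 14): sell min(14,6)=6. stock: 6 - 6 = 0. total_sold = 56
  Event 10 (sale 11): sell min(11,0)=0. stock: 0 - 0 = 0. total_sold = 56
Final: stock = 0, total_sold = 56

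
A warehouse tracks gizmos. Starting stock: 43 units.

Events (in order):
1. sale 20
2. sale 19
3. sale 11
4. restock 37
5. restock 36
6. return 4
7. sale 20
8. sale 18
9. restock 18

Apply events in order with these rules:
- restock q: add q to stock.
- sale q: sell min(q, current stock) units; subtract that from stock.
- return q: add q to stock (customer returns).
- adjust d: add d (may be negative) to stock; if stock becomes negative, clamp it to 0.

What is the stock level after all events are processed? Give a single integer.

Processing events:
Start: stock = 43
  Event 1 (sale 20): sell min(20,43)=20. stock: 43 - 20 = 23. total_sold = 20
  Event 2 (sale 19): sell min(19,23)=19. stock: 23 - 19 = 4. total_sold = 39
  Event 3 (sale 11): sell min(11,4)=4. stock: 4 - 4 = 0. total_sold = 43
  Event 4 (restock 37): 0 + 37 = 37
  Event 5 (restock 36): 37 + 36 = 73
  Event 6 (return 4): 73 + 4 = 77
  Event 7 (sale 20): sell min(20,77)=20. stock: 77 - 20 = 57. total_sold = 63
  Event 8 (sale 18): sell min(18,57)=18. stock: 57 - 18 = 39. total_sold = 81
  Event 9 (restock 18): 39 + 18 = 57
Final: stock = 57, total_sold = 81

Answer: 57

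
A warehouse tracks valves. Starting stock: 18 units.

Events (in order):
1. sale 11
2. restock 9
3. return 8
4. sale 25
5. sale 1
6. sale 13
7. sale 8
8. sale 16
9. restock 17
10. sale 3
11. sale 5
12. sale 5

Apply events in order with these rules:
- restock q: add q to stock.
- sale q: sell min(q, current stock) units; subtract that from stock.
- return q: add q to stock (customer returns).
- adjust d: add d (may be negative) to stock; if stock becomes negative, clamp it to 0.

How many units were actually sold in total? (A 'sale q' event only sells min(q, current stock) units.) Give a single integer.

Answer: 48

Derivation:
Processing events:
Start: stock = 18
  Event 1 (sale 11): sell min(11,18)=11. stock: 18 - 11 = 7. total_sold = 11
  Event 2 (restock 9): 7 + 9 = 16
  Event 3 (return 8): 16 + 8 = 24
  Event 4 (sale 25): sell min(25,24)=24. stock: 24 - 24 = 0. total_sold = 35
  Event 5 (sale 1): sell min(1,0)=0. stock: 0 - 0 = 0. total_sold = 35
  Event 6 (sale 13): sell min(13,0)=0. stock: 0 - 0 = 0. total_sold = 35
  Event 7 (sale 8): sell min(8,0)=0. stock: 0 - 0 = 0. total_sold = 35
  Event 8 (sale 16): sell min(16,0)=0. stock: 0 - 0 = 0. total_sold = 35
  Event 9 (restock 17): 0 + 17 = 17
  Event 10 (sale 3): sell min(3,17)=3. stock: 17 - 3 = 14. total_sold = 38
  Event 11 (sale 5): sell min(5,14)=5. stock: 14 - 5 = 9. total_sold = 43
  Event 12 (sale 5): sell min(5,9)=5. stock: 9 - 5 = 4. total_sold = 48
Final: stock = 4, total_sold = 48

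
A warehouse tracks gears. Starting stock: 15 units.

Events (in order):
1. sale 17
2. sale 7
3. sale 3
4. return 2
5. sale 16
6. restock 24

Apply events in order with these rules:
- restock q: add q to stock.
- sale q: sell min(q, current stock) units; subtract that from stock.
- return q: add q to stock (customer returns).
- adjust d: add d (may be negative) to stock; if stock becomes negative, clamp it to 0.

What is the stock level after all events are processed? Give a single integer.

Answer: 24

Derivation:
Processing events:
Start: stock = 15
  Event 1 (sale 17): sell min(17,15)=15. stock: 15 - 15 = 0. total_sold = 15
  Event 2 (sale 7): sell min(7,0)=0. stock: 0 - 0 = 0. total_sold = 15
  Event 3 (sale 3): sell min(3,0)=0. stock: 0 - 0 = 0. total_sold = 15
  Event 4 (return 2): 0 + 2 = 2
  Event 5 (sale 16): sell min(16,2)=2. stock: 2 - 2 = 0. total_sold = 17
  Event 6 (restock 24): 0 + 24 = 24
Final: stock = 24, total_sold = 17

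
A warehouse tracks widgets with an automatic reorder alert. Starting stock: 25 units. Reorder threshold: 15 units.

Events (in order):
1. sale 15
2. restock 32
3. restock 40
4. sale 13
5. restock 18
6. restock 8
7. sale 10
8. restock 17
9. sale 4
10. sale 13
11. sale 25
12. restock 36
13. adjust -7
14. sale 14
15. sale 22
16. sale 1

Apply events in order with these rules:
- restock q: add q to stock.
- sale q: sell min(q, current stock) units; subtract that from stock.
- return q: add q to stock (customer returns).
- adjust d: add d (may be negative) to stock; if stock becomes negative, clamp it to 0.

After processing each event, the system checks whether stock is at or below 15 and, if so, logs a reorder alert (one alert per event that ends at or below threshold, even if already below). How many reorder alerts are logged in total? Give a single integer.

Answer: 1

Derivation:
Processing events:
Start: stock = 25
  Event 1 (sale 15): sell min(15,25)=15. stock: 25 - 15 = 10. total_sold = 15
  Event 2 (restock 32): 10 + 32 = 42
  Event 3 (restock 40): 42 + 40 = 82
  Event 4 (sale 13): sell min(13,82)=13. stock: 82 - 13 = 69. total_sold = 28
  Event 5 (restock 18): 69 + 18 = 87
  Event 6 (restock 8): 87 + 8 = 95
  Event 7 (sale 10): sell min(10,95)=10. stock: 95 - 10 = 85. total_sold = 38
  Event 8 (restock 17): 85 + 17 = 102
  Event 9 (sale 4): sell min(4,102)=4. stock: 102 - 4 = 98. total_sold = 42
  Event 10 (sale 13): sell min(13,98)=13. stock: 98 - 13 = 85. total_sold = 55
  Event 11 (sale 25): sell min(25,85)=25. stock: 85 - 25 = 60. total_sold = 80
  Event 12 (restock 36): 60 + 36 = 96
  Event 13 (adjust -7): 96 + -7 = 89
  Event 14 (sale 14): sell min(14,89)=14. stock: 89 - 14 = 75. total_sold = 94
  Event 15 (sale 22): sell min(22,75)=22. stock: 75 - 22 = 53. total_sold = 116
  Event 16 (sale 1): sell min(1,53)=1. stock: 53 - 1 = 52. total_sold = 117
Final: stock = 52, total_sold = 117

Checking against threshold 15:
  After event 1: stock=10 <= 15 -> ALERT
  After event 2: stock=42 > 15
  After event 3: stock=82 > 15
  After event 4: stock=69 > 15
  After event 5: stock=87 > 15
  After event 6: stock=95 > 15
  After event 7: stock=85 > 15
  After event 8: stock=102 > 15
  After event 9: stock=98 > 15
  After event 10: stock=85 > 15
  After event 11: stock=60 > 15
  After event 12: stock=96 > 15
  After event 13: stock=89 > 15
  After event 14: stock=75 > 15
  After event 15: stock=53 > 15
  After event 16: stock=52 > 15
Alert events: [1]. Count = 1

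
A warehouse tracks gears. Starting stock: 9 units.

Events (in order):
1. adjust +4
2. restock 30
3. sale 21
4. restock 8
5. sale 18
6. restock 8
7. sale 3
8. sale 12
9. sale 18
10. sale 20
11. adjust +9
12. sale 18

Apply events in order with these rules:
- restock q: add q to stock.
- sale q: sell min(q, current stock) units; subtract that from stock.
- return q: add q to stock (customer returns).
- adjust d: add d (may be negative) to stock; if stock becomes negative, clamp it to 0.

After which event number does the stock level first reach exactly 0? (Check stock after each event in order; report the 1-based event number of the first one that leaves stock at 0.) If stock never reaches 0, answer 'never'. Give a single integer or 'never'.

Processing events:
Start: stock = 9
  Event 1 (adjust +4): 9 + 4 = 13
  Event 2 (restock 30): 13 + 30 = 43
  Event 3 (sale 21): sell min(21,43)=21. stock: 43 - 21 = 22. total_sold = 21
  Event 4 (restock 8): 22 + 8 = 30
  Event 5 (sale 18): sell min(18,30)=18. stock: 30 - 18 = 12. total_sold = 39
  Event 6 (restock 8): 12 + 8 = 20
  Event 7 (sale 3): sell min(3,20)=3. stock: 20 - 3 = 17. total_sold = 42
  Event 8 (sale 12): sell min(12,17)=12. stock: 17 - 12 = 5. total_sold = 54
  Event 9 (sale 18): sell min(18,5)=5. stock: 5 - 5 = 0. total_sold = 59
  Event 10 (sale 20): sell min(20,0)=0. stock: 0 - 0 = 0. total_sold = 59
  Event 11 (adjust +9): 0 + 9 = 9
  Event 12 (sale 18): sell min(18,9)=9. stock: 9 - 9 = 0. total_sold = 68
Final: stock = 0, total_sold = 68

First zero at event 9.

Answer: 9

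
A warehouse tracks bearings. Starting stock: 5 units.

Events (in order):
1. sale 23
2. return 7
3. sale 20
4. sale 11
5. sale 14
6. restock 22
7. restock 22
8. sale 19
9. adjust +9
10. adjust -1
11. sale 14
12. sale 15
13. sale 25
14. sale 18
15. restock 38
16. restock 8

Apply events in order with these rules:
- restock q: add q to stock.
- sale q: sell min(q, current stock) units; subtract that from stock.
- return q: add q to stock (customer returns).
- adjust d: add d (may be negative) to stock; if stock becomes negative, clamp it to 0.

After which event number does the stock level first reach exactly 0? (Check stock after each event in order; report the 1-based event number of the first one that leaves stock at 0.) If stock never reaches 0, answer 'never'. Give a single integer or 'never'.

Processing events:
Start: stock = 5
  Event 1 (sale 23): sell min(23,5)=5. stock: 5 - 5 = 0. total_sold = 5
  Event 2 (return 7): 0 + 7 = 7
  Event 3 (sale 20): sell min(20,7)=7. stock: 7 - 7 = 0. total_sold = 12
  Event 4 (sale 11): sell min(11,0)=0. stock: 0 - 0 = 0. total_sold = 12
  Event 5 (sale 14): sell min(14,0)=0. stock: 0 - 0 = 0. total_sold = 12
  Event 6 (restock 22): 0 + 22 = 22
  Event 7 (restock 22): 22 + 22 = 44
  Event 8 (sale 19): sell min(19,44)=19. stock: 44 - 19 = 25. total_sold = 31
  Event 9 (adjust +9): 25 + 9 = 34
  Event 10 (adjust -1): 34 + -1 = 33
  Event 11 (sale 14): sell min(14,33)=14. stock: 33 - 14 = 19. total_sold = 45
  Event 12 (sale 15): sell min(15,19)=15. stock: 19 - 15 = 4. total_sold = 60
  Event 13 (sale 25): sell min(25,4)=4. stock: 4 - 4 = 0. total_sold = 64
  Event 14 (sale 18): sell min(18,0)=0. stock: 0 - 0 = 0. total_sold = 64
  Event 15 (restock 38): 0 + 38 = 38
  Event 16 (restock 8): 38 + 8 = 46
Final: stock = 46, total_sold = 64

First zero at event 1.

Answer: 1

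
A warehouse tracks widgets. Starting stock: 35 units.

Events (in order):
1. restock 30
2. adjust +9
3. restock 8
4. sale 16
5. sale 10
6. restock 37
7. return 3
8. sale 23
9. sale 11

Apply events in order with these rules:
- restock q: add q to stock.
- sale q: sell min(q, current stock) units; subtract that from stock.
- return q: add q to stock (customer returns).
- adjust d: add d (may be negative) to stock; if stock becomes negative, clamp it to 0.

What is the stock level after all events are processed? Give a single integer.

Answer: 62

Derivation:
Processing events:
Start: stock = 35
  Event 1 (restock 30): 35 + 30 = 65
  Event 2 (adjust +9): 65 + 9 = 74
  Event 3 (restock 8): 74 + 8 = 82
  Event 4 (sale 16): sell min(16,82)=16. stock: 82 - 16 = 66. total_sold = 16
  Event 5 (sale 10): sell min(10,66)=10. stock: 66 - 10 = 56. total_sold = 26
  Event 6 (restock 37): 56 + 37 = 93
  Event 7 (return 3): 93 + 3 = 96
  Event 8 (sale 23): sell min(23,96)=23. stock: 96 - 23 = 73. total_sold = 49
  Event 9 (sale 11): sell min(11,73)=11. stock: 73 - 11 = 62. total_sold = 60
Final: stock = 62, total_sold = 60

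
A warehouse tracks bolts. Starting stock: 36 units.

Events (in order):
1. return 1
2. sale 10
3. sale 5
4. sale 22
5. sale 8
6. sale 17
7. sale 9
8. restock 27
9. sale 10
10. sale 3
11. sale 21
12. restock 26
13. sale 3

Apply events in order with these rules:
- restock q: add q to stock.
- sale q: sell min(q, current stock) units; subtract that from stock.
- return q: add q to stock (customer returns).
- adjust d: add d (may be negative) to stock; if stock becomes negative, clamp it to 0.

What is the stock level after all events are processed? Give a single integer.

Answer: 23

Derivation:
Processing events:
Start: stock = 36
  Event 1 (return 1): 36 + 1 = 37
  Event 2 (sale 10): sell min(10,37)=10. stock: 37 - 10 = 27. total_sold = 10
  Event 3 (sale 5): sell min(5,27)=5. stock: 27 - 5 = 22. total_sold = 15
  Event 4 (sale 22): sell min(22,22)=22. stock: 22 - 22 = 0. total_sold = 37
  Event 5 (sale 8): sell min(8,0)=0. stock: 0 - 0 = 0. total_sold = 37
  Event 6 (sale 17): sell min(17,0)=0. stock: 0 - 0 = 0. total_sold = 37
  Event 7 (sale 9): sell min(9,0)=0. stock: 0 - 0 = 0. total_sold = 37
  Event 8 (restock 27): 0 + 27 = 27
  Event 9 (sale 10): sell min(10,27)=10. stock: 27 - 10 = 17. total_sold = 47
  Event 10 (sale 3): sell min(3,17)=3. stock: 17 - 3 = 14. total_sold = 50
  Event 11 (sale 21): sell min(21,14)=14. stock: 14 - 14 = 0. total_sold = 64
  Event 12 (restock 26): 0 + 26 = 26
  Event 13 (sale 3): sell min(3,26)=3. stock: 26 - 3 = 23. total_sold = 67
Final: stock = 23, total_sold = 67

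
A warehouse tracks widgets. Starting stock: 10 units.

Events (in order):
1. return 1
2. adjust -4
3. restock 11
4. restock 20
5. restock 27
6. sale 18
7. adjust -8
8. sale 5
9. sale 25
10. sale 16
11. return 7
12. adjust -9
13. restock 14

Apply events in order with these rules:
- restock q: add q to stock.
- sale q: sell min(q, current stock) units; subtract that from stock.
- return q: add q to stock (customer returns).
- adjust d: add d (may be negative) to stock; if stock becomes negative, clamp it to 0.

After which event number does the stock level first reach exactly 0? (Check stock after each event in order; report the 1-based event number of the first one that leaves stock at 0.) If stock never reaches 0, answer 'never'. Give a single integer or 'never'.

Answer: 10

Derivation:
Processing events:
Start: stock = 10
  Event 1 (return 1): 10 + 1 = 11
  Event 2 (adjust -4): 11 + -4 = 7
  Event 3 (restock 11): 7 + 11 = 18
  Event 4 (restock 20): 18 + 20 = 38
  Event 5 (restock 27): 38 + 27 = 65
  Event 6 (sale 18): sell min(18,65)=18. stock: 65 - 18 = 47. total_sold = 18
  Event 7 (adjust -8): 47 + -8 = 39
  Event 8 (sale 5): sell min(5,39)=5. stock: 39 - 5 = 34. total_sold = 23
  Event 9 (sale 25): sell min(25,34)=25. stock: 34 - 25 = 9. total_sold = 48
  Event 10 (sale 16): sell min(16,9)=9. stock: 9 - 9 = 0. total_sold = 57
  Event 11 (return 7): 0 + 7 = 7
  Event 12 (adjust -9): 7 + -9 = 0 (clamped to 0)
  Event 13 (restock 14): 0 + 14 = 14
Final: stock = 14, total_sold = 57

First zero at event 10.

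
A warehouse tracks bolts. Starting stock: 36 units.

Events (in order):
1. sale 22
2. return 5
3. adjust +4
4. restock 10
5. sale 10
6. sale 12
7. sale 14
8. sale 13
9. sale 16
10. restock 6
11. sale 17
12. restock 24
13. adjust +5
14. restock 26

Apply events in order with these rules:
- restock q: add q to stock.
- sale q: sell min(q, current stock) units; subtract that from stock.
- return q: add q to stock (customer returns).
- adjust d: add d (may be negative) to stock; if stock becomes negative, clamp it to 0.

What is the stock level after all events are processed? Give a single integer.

Answer: 55

Derivation:
Processing events:
Start: stock = 36
  Event 1 (sale 22): sell min(22,36)=22. stock: 36 - 22 = 14. total_sold = 22
  Event 2 (return 5): 14 + 5 = 19
  Event 3 (adjust +4): 19 + 4 = 23
  Event 4 (restock 10): 23 + 10 = 33
  Event 5 (sale 10): sell min(10,33)=10. stock: 33 - 10 = 23. total_sold = 32
  Event 6 (sale 12): sell min(12,23)=12. stock: 23 - 12 = 11. total_sold = 44
  Event 7 (sale 14): sell min(14,11)=11. stock: 11 - 11 = 0. total_sold = 55
  Event 8 (sale 13): sell min(13,0)=0. stock: 0 - 0 = 0. total_sold = 55
  Event 9 (sale 16): sell min(16,0)=0. stock: 0 - 0 = 0. total_sold = 55
  Event 10 (restock 6): 0 + 6 = 6
  Event 11 (sale 17): sell min(17,6)=6. stock: 6 - 6 = 0. total_sold = 61
  Event 12 (restock 24): 0 + 24 = 24
  Event 13 (adjust +5): 24 + 5 = 29
  Event 14 (restock 26): 29 + 26 = 55
Final: stock = 55, total_sold = 61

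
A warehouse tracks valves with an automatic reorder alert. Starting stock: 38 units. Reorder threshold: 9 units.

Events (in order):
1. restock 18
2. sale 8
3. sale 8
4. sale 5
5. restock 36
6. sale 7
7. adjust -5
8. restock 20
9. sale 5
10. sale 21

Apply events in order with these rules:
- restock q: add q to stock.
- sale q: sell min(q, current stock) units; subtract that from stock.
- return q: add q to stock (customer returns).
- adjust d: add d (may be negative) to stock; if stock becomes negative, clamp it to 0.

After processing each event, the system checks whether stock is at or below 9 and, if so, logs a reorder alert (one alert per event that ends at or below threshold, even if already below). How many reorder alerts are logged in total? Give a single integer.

Answer: 0

Derivation:
Processing events:
Start: stock = 38
  Event 1 (restock 18): 38 + 18 = 56
  Event 2 (sale 8): sell min(8,56)=8. stock: 56 - 8 = 48. total_sold = 8
  Event 3 (sale 8): sell min(8,48)=8. stock: 48 - 8 = 40. total_sold = 16
  Event 4 (sale 5): sell min(5,40)=5. stock: 40 - 5 = 35. total_sold = 21
  Event 5 (restock 36): 35 + 36 = 71
  Event 6 (sale 7): sell min(7,71)=7. stock: 71 - 7 = 64. total_sold = 28
  Event 7 (adjust -5): 64 + -5 = 59
  Event 8 (restock 20): 59 + 20 = 79
  Event 9 (sale 5): sell min(5,79)=5. stock: 79 - 5 = 74. total_sold = 33
  Event 10 (sale 21): sell min(21,74)=21. stock: 74 - 21 = 53. total_sold = 54
Final: stock = 53, total_sold = 54

Checking against threshold 9:
  After event 1: stock=56 > 9
  After event 2: stock=48 > 9
  After event 3: stock=40 > 9
  After event 4: stock=35 > 9
  After event 5: stock=71 > 9
  After event 6: stock=64 > 9
  After event 7: stock=59 > 9
  After event 8: stock=79 > 9
  After event 9: stock=74 > 9
  After event 10: stock=53 > 9
Alert events: []. Count = 0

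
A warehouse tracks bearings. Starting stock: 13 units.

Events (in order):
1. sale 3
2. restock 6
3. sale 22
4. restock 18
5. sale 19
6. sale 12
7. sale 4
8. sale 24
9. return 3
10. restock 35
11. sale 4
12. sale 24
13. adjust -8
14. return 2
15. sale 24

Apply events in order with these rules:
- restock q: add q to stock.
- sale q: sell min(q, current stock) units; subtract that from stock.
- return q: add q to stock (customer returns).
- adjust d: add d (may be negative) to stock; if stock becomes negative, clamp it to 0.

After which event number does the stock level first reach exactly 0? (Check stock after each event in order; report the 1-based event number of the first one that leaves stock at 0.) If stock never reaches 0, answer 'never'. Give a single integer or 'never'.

Processing events:
Start: stock = 13
  Event 1 (sale 3): sell min(3,13)=3. stock: 13 - 3 = 10. total_sold = 3
  Event 2 (restock 6): 10 + 6 = 16
  Event 3 (sale 22): sell min(22,16)=16. stock: 16 - 16 = 0. total_sold = 19
  Event 4 (restock 18): 0 + 18 = 18
  Event 5 (sale 19): sell min(19,18)=18. stock: 18 - 18 = 0. total_sold = 37
  Event 6 (sale 12): sell min(12,0)=0. stock: 0 - 0 = 0. total_sold = 37
  Event 7 (sale 4): sell min(4,0)=0. stock: 0 - 0 = 0. total_sold = 37
  Event 8 (sale 24): sell min(24,0)=0. stock: 0 - 0 = 0. total_sold = 37
  Event 9 (return 3): 0 + 3 = 3
  Event 10 (restock 35): 3 + 35 = 38
  Event 11 (sale 4): sell min(4,38)=4. stock: 38 - 4 = 34. total_sold = 41
  Event 12 (sale 24): sell min(24,34)=24. stock: 34 - 24 = 10. total_sold = 65
  Event 13 (adjust -8): 10 + -8 = 2
  Event 14 (return 2): 2 + 2 = 4
  Event 15 (sale 24): sell min(24,4)=4. stock: 4 - 4 = 0. total_sold = 69
Final: stock = 0, total_sold = 69

First zero at event 3.

Answer: 3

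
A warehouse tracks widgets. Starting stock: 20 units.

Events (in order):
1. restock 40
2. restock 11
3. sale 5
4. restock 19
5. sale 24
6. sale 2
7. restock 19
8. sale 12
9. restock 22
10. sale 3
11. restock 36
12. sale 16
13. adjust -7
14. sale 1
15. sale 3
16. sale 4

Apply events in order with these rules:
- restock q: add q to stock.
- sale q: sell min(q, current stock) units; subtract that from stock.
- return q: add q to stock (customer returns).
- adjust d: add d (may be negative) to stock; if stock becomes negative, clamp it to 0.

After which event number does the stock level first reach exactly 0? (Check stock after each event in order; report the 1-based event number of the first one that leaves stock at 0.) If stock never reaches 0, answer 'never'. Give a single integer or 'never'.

Processing events:
Start: stock = 20
  Event 1 (restock 40): 20 + 40 = 60
  Event 2 (restock 11): 60 + 11 = 71
  Event 3 (sale 5): sell min(5,71)=5. stock: 71 - 5 = 66. total_sold = 5
  Event 4 (restock 19): 66 + 19 = 85
  Event 5 (sale 24): sell min(24,85)=24. stock: 85 - 24 = 61. total_sold = 29
  Event 6 (sale 2): sell min(2,61)=2. stock: 61 - 2 = 59. total_sold = 31
  Event 7 (restock 19): 59 + 19 = 78
  Event 8 (sale 12): sell min(12,78)=12. stock: 78 - 12 = 66. total_sold = 43
  Event 9 (restock 22): 66 + 22 = 88
  Event 10 (sale 3): sell min(3,88)=3. stock: 88 - 3 = 85. total_sold = 46
  Event 11 (restock 36): 85 + 36 = 121
  Event 12 (sale 16): sell min(16,121)=16. stock: 121 - 16 = 105. total_sold = 62
  Event 13 (adjust -7): 105 + -7 = 98
  Event 14 (sale 1): sell min(1,98)=1. stock: 98 - 1 = 97. total_sold = 63
  Event 15 (sale 3): sell min(3,97)=3. stock: 97 - 3 = 94. total_sold = 66
  Event 16 (sale 4): sell min(4,94)=4. stock: 94 - 4 = 90. total_sold = 70
Final: stock = 90, total_sold = 70

Stock never reaches 0.

Answer: never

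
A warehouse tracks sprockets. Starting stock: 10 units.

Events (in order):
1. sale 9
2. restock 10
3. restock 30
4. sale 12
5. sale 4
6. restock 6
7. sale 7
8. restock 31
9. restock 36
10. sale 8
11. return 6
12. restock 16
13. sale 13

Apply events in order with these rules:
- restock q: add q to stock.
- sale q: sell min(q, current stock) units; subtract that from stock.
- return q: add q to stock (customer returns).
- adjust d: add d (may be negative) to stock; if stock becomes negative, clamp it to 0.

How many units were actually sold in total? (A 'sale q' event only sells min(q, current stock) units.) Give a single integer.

Processing events:
Start: stock = 10
  Event 1 (sale 9): sell min(9,10)=9. stock: 10 - 9 = 1. total_sold = 9
  Event 2 (restock 10): 1 + 10 = 11
  Event 3 (restock 30): 11 + 30 = 41
  Event 4 (sale 12): sell min(12,41)=12. stock: 41 - 12 = 29. total_sold = 21
  Event 5 (sale 4): sell min(4,29)=4. stock: 29 - 4 = 25. total_sold = 25
  Event 6 (restock 6): 25 + 6 = 31
  Event 7 (sale 7): sell min(7,31)=7. stock: 31 - 7 = 24. total_sold = 32
  Event 8 (restock 31): 24 + 31 = 55
  Event 9 (restock 36): 55 + 36 = 91
  Event 10 (sale 8): sell min(8,91)=8. stock: 91 - 8 = 83. total_sold = 40
  Event 11 (return 6): 83 + 6 = 89
  Event 12 (restock 16): 89 + 16 = 105
  Event 13 (sale 13): sell min(13,105)=13. stock: 105 - 13 = 92. total_sold = 53
Final: stock = 92, total_sold = 53

Answer: 53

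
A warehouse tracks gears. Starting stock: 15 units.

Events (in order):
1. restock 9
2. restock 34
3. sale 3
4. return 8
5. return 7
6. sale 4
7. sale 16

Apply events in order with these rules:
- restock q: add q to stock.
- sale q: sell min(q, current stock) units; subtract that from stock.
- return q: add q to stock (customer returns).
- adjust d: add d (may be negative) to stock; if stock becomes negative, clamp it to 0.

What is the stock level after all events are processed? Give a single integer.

Answer: 50

Derivation:
Processing events:
Start: stock = 15
  Event 1 (restock 9): 15 + 9 = 24
  Event 2 (restock 34): 24 + 34 = 58
  Event 3 (sale 3): sell min(3,58)=3. stock: 58 - 3 = 55. total_sold = 3
  Event 4 (return 8): 55 + 8 = 63
  Event 5 (return 7): 63 + 7 = 70
  Event 6 (sale 4): sell min(4,70)=4. stock: 70 - 4 = 66. total_sold = 7
  Event 7 (sale 16): sell min(16,66)=16. stock: 66 - 16 = 50. total_sold = 23
Final: stock = 50, total_sold = 23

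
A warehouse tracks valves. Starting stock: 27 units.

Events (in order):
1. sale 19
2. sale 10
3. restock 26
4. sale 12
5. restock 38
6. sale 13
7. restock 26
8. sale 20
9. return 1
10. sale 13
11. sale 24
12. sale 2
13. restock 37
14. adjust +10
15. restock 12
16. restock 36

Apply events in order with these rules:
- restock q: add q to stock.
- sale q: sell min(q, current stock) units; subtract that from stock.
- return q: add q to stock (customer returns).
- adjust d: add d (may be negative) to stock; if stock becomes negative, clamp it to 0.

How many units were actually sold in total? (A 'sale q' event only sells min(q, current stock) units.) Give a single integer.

Processing events:
Start: stock = 27
  Event 1 (sale 19): sell min(19,27)=19. stock: 27 - 19 = 8. total_sold = 19
  Event 2 (sale 10): sell min(10,8)=8. stock: 8 - 8 = 0. total_sold = 27
  Event 3 (restock 26): 0 + 26 = 26
  Event 4 (sale 12): sell min(12,26)=12. stock: 26 - 12 = 14. total_sold = 39
  Event 5 (restock 38): 14 + 38 = 52
  Event 6 (sale 13): sell min(13,52)=13. stock: 52 - 13 = 39. total_sold = 52
  Event 7 (restock 26): 39 + 26 = 65
  Event 8 (sale 20): sell min(20,65)=20. stock: 65 - 20 = 45. total_sold = 72
  Event 9 (return 1): 45 + 1 = 46
  Event 10 (sale 13): sell min(13,46)=13. stock: 46 - 13 = 33. total_sold = 85
  Event 11 (sale 24): sell min(24,33)=24. stock: 33 - 24 = 9. total_sold = 109
  Event 12 (sale 2): sell min(2,9)=2. stock: 9 - 2 = 7. total_sold = 111
  Event 13 (restock 37): 7 + 37 = 44
  Event 14 (adjust +10): 44 + 10 = 54
  Event 15 (restock 12): 54 + 12 = 66
  Event 16 (restock 36): 66 + 36 = 102
Final: stock = 102, total_sold = 111

Answer: 111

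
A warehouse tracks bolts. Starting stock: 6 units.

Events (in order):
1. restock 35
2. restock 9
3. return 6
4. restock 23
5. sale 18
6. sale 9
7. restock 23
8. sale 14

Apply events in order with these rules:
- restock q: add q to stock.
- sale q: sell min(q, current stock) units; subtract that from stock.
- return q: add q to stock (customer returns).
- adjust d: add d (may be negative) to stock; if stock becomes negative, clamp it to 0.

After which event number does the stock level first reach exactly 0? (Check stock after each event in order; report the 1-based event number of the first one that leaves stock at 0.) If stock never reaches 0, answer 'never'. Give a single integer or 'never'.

Answer: never

Derivation:
Processing events:
Start: stock = 6
  Event 1 (restock 35): 6 + 35 = 41
  Event 2 (restock 9): 41 + 9 = 50
  Event 3 (return 6): 50 + 6 = 56
  Event 4 (restock 23): 56 + 23 = 79
  Event 5 (sale 18): sell min(18,79)=18. stock: 79 - 18 = 61. total_sold = 18
  Event 6 (sale 9): sell min(9,61)=9. stock: 61 - 9 = 52. total_sold = 27
  Event 7 (restock 23): 52 + 23 = 75
  Event 8 (sale 14): sell min(14,75)=14. stock: 75 - 14 = 61. total_sold = 41
Final: stock = 61, total_sold = 41

Stock never reaches 0.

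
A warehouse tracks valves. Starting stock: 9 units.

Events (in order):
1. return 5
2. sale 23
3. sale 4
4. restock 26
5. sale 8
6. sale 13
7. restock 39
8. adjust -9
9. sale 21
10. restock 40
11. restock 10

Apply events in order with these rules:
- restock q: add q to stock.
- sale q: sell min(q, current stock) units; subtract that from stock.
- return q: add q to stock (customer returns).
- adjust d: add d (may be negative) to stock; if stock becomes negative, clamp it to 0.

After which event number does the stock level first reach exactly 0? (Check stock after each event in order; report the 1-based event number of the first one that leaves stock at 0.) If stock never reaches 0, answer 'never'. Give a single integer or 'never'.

Answer: 2

Derivation:
Processing events:
Start: stock = 9
  Event 1 (return 5): 9 + 5 = 14
  Event 2 (sale 23): sell min(23,14)=14. stock: 14 - 14 = 0. total_sold = 14
  Event 3 (sale 4): sell min(4,0)=0. stock: 0 - 0 = 0. total_sold = 14
  Event 4 (restock 26): 0 + 26 = 26
  Event 5 (sale 8): sell min(8,26)=8. stock: 26 - 8 = 18. total_sold = 22
  Event 6 (sale 13): sell min(13,18)=13. stock: 18 - 13 = 5. total_sold = 35
  Event 7 (restock 39): 5 + 39 = 44
  Event 8 (adjust -9): 44 + -9 = 35
  Event 9 (sale 21): sell min(21,35)=21. stock: 35 - 21 = 14. total_sold = 56
  Event 10 (restock 40): 14 + 40 = 54
  Event 11 (restock 10): 54 + 10 = 64
Final: stock = 64, total_sold = 56

First zero at event 2.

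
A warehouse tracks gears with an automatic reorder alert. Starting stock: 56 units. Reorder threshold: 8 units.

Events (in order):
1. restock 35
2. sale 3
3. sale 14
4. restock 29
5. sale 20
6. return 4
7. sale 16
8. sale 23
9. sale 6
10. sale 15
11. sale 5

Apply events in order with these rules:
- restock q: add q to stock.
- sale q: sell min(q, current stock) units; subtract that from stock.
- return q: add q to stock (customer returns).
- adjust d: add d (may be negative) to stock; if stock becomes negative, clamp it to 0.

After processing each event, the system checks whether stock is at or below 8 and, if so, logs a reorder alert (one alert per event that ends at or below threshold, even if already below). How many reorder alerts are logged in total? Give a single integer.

Answer: 0

Derivation:
Processing events:
Start: stock = 56
  Event 1 (restock 35): 56 + 35 = 91
  Event 2 (sale 3): sell min(3,91)=3. stock: 91 - 3 = 88. total_sold = 3
  Event 3 (sale 14): sell min(14,88)=14. stock: 88 - 14 = 74. total_sold = 17
  Event 4 (restock 29): 74 + 29 = 103
  Event 5 (sale 20): sell min(20,103)=20. stock: 103 - 20 = 83. total_sold = 37
  Event 6 (return 4): 83 + 4 = 87
  Event 7 (sale 16): sell min(16,87)=16. stock: 87 - 16 = 71. total_sold = 53
  Event 8 (sale 23): sell min(23,71)=23. stock: 71 - 23 = 48. total_sold = 76
  Event 9 (sale 6): sell min(6,48)=6. stock: 48 - 6 = 42. total_sold = 82
  Event 10 (sale 15): sell min(15,42)=15. stock: 42 - 15 = 27. total_sold = 97
  Event 11 (sale 5): sell min(5,27)=5. stock: 27 - 5 = 22. total_sold = 102
Final: stock = 22, total_sold = 102

Checking against threshold 8:
  After event 1: stock=91 > 8
  After event 2: stock=88 > 8
  After event 3: stock=74 > 8
  After event 4: stock=103 > 8
  After event 5: stock=83 > 8
  After event 6: stock=87 > 8
  After event 7: stock=71 > 8
  After event 8: stock=48 > 8
  After event 9: stock=42 > 8
  After event 10: stock=27 > 8
  After event 11: stock=22 > 8
Alert events: []. Count = 0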